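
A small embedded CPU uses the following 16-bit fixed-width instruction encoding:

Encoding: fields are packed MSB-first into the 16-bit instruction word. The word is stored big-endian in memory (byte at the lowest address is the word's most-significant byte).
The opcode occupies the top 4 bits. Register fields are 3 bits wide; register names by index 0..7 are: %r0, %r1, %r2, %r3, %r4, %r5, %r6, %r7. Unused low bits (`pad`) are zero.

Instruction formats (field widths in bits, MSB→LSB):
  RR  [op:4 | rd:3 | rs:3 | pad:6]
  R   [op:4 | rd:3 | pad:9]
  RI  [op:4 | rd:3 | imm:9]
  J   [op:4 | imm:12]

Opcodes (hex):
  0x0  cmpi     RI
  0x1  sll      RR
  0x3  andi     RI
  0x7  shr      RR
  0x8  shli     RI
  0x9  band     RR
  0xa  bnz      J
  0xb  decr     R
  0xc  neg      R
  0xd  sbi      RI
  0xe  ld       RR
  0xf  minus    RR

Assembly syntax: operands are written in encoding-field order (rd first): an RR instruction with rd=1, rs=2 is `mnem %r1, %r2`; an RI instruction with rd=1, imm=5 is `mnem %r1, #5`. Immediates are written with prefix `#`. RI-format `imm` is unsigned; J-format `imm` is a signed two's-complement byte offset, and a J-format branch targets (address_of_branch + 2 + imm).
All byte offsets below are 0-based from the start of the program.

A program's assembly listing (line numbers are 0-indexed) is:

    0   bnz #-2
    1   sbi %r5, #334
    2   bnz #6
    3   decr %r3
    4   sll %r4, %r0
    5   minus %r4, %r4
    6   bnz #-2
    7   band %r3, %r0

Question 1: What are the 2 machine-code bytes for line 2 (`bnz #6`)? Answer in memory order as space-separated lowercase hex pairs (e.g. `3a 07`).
a0 06

L2: bnz op=0xa:4|imm=6:12 ⇒ 0xa006 ⇒ big a0 06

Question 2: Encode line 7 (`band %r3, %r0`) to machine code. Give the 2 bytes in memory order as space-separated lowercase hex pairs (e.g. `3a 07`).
96 00

7. band fields op=0x9:4|rd=3:3|rs=0:3|pad=0:6 → word 9600h → 96 00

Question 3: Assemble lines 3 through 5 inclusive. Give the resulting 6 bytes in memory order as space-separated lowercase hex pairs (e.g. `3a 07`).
line 3 (decr): pack op=0xb:4|rd=3:3|pad=0:9 = 0xb600; big→ b6 00
line 4 (sll): pack op=0x1:4|rd=4:3|rs=0:3|pad=0:6 = 0x1800; big→ 18 00
line 5 (minus): pack op=0xf:4|rd=4:3|rs=4:3|pad=0:6 = 0xf900; big→ f9 00

b6 00 18 00 f9 00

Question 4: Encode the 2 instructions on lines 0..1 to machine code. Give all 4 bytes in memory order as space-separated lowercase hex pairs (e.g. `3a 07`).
line 0 (bnz): pack op=0xa:4|imm=-2:12 = 0xaffe; big→ af fe
line 1 (sbi): pack op=0xd:4|rd=5:3|imm=334:9 = 0xdb4e; big→ db 4e

af fe db 4e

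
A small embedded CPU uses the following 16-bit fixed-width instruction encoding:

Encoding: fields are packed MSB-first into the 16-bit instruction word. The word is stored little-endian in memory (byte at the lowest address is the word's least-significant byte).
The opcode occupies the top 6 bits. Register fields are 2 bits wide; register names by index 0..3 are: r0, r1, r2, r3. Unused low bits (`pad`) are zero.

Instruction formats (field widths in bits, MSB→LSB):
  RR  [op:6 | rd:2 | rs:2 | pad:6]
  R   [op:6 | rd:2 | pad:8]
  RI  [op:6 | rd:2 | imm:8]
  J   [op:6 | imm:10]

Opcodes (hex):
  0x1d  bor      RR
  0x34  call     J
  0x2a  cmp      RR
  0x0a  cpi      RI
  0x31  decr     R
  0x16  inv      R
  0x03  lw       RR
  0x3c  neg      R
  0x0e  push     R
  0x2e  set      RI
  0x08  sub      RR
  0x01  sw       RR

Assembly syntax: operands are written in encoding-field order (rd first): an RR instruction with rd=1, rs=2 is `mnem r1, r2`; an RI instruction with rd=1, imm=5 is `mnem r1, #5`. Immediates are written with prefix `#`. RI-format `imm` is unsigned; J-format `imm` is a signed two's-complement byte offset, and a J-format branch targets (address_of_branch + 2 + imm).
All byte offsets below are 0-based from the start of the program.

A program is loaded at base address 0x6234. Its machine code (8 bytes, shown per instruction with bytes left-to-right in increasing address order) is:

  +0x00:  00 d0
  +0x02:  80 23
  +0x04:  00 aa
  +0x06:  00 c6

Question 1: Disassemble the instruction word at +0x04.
cmp r2, r0

@+04  little-endian(00 aa) = 0xaa00
  top 6b → 0x2a → cmp [RR]
  [9:8] rd=2 = r2
  [7:6] rs=0 = r0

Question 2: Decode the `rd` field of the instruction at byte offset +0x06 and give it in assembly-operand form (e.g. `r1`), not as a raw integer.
+0x06: 00 c6 ⇒ word 0xc600 (little)
  top 6b → 0x31 → decr [R]
  rd@[9:8]=0x2 ⇒ r2

r2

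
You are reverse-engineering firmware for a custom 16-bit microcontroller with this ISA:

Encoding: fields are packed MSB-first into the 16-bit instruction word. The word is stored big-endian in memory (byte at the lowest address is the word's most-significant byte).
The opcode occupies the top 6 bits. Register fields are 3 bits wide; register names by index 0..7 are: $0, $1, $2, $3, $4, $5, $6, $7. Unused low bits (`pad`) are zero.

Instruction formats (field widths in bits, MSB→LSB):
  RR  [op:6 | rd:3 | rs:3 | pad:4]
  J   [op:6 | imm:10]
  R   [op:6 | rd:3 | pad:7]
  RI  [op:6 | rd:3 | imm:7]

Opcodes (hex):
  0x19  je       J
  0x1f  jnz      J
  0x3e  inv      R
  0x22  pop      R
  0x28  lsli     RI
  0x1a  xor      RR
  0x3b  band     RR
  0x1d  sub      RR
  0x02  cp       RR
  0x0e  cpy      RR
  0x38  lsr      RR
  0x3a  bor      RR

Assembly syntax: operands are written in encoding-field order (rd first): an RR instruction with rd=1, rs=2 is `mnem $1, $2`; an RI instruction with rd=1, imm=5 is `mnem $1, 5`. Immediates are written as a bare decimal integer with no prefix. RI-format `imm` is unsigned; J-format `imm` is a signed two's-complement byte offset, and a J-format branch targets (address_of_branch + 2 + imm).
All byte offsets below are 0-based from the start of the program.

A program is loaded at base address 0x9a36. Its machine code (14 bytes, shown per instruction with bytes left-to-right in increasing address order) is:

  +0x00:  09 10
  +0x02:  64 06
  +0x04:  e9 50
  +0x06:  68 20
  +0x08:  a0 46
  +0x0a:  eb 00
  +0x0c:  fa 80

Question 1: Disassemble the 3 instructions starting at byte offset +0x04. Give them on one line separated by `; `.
off 0x04: read e9 50 as big → 0xe950
  opcode bits[15:10]=0x3a: bor/RR
  rd: (w>>7)&0x7=0x2 → $2
  rs: (w>>4)&0x7=0x5 → $5
off 0x06: read 68 20 as big → 0x6820
  opcode bits[15:10]=0x1a: xor/RR
  rd: (w>>7)&0x7=0x0 → $0
  rs: (w>>4)&0x7=0x2 → $2
off 0x08: read a0 46 as big → 0xa046
  opcode bits[15:10]=0x28: lsli/RI
  rd: (w>>7)&0x7=0x0 → $0
  imm: (w>>0)&0x7f=0x46 → 70

bor $2, $5; xor $0, $2; lsli $0, 70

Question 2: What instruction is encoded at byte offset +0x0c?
inv $5

@+0c  big-endian(fa 80) = 0xfa80
  top 6b → 0x3e → inv [R]
  [9:7] rd=5 = $5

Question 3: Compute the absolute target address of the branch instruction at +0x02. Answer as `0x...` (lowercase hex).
0x9a40

[02] 64 06 → 0x6406
  top 6b → 0x19 → je [J]
  [9:0] imm=6 = 6
  target = base 0x9a36 + off 0x02 + 2 + imm 6 = 0x9a40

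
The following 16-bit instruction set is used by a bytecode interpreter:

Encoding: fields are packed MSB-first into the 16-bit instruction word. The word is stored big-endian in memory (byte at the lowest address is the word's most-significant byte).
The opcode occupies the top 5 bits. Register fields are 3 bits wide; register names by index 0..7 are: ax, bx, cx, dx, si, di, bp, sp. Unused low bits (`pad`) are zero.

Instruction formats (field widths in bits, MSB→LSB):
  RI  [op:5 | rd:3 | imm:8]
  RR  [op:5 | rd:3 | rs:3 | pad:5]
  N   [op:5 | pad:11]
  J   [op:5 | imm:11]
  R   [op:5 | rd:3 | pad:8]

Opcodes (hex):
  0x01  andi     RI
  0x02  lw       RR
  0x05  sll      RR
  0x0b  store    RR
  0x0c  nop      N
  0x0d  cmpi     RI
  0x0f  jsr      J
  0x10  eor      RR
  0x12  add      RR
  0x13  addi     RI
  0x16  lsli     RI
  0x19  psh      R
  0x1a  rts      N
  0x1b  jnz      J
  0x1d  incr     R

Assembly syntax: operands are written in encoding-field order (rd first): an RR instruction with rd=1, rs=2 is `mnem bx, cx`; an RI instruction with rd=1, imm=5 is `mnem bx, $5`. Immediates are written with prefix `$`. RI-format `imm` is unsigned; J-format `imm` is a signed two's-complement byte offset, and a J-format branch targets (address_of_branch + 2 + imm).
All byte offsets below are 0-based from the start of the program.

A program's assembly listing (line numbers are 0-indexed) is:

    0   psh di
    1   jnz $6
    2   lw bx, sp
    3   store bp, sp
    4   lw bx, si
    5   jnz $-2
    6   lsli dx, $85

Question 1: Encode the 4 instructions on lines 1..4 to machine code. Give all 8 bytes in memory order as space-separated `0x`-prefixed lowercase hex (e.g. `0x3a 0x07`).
0xd8 0x06 0x11 0xe0 0x5e 0xe0 0x11 0x80

1. jnz fields op=0x1b:5|imm=6:11 → word d806h → d8 06
2. lw fields op=0x2:5|rd=1:3|rs=7:3|pad=0:5 → word 11e0h → 11 e0
3. store fields op=0xb:5|rd=6:3|rs=7:3|pad=0:5 → word 5ee0h → 5e e0
4. lw fields op=0x2:5|rd=1:3|rs=4:3|pad=0:5 → word 1180h → 11 80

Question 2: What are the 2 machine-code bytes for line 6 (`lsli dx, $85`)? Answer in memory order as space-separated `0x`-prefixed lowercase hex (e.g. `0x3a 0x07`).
6. lsli fields op=0x16:5|rd=3:3|imm=85:8 → word b355h → b3 55

0xb3 0x55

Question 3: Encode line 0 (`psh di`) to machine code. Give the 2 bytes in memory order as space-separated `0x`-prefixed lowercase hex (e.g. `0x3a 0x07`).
0xcd 0x00

0. psh fields op=0x19:5|rd=5:3|pad=0:8 → word cd00h → cd 00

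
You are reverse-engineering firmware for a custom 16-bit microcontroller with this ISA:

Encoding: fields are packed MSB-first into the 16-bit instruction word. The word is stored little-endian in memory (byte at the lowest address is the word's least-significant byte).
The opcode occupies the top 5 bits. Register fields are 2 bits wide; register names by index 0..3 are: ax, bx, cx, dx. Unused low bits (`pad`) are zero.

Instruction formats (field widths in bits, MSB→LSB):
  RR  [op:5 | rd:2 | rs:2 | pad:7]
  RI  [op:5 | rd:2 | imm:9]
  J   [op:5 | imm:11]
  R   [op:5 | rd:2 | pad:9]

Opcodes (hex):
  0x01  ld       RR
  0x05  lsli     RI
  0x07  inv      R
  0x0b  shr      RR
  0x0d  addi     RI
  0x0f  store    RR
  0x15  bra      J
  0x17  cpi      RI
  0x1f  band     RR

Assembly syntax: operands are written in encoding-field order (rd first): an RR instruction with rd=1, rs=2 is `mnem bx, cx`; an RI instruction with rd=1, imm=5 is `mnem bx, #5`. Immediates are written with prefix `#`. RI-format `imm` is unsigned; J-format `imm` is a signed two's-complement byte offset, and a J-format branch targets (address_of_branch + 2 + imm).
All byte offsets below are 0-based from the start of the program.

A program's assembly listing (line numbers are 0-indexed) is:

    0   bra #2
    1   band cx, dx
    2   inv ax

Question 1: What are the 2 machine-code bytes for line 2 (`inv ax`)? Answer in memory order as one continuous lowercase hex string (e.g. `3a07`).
line 2 (inv): pack op=0x7:5|rd=0:2|pad=0:9 = 0x3800; little→ 00 38

0038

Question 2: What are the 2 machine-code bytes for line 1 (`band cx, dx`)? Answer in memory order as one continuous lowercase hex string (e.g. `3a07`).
L1: band op=0x1f:5|rd=2:2|rs=3:2|pad=0:7 ⇒ 0xfd80 ⇒ little 80 fd

80fd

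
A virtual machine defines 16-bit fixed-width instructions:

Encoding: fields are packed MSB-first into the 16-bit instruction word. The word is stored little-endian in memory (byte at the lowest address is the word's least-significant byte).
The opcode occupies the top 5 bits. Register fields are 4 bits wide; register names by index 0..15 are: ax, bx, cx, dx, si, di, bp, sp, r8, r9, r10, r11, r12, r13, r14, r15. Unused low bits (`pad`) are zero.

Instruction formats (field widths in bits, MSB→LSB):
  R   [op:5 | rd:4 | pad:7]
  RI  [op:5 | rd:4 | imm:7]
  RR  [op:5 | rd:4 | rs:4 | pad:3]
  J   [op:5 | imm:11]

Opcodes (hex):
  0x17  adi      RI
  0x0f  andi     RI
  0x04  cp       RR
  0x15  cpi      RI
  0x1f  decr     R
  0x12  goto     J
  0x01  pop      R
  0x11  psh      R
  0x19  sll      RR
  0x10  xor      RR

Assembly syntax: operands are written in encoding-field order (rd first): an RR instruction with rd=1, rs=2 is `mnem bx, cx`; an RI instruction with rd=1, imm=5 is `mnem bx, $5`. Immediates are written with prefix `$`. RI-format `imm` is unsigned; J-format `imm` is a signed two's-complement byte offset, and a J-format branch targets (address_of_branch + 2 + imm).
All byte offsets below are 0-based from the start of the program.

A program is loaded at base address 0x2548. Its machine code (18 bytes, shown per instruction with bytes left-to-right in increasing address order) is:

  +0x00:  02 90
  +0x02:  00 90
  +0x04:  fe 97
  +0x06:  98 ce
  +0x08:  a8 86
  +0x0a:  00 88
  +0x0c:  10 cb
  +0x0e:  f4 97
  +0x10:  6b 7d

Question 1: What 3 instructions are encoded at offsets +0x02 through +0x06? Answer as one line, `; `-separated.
[02] 00 90 → 0x9000
  opcode bits[15:11]=0x12: goto/J
  imm@[10:0]=0x0 ⇒ $0
[04] fe 97 → 0x97fe
  opcode bits[15:11]=0x12: goto/J
  imm@[10:0]=0x7fe (s11→-2) ⇒ $-2
[06] 98 ce → 0xce98
  opcode bits[15:11]=0x19: sll/RR
  rd@[10:7]=0xd ⇒ r13
  rs@[6:3]=0x3 ⇒ dx

goto $0; goto $-2; sll r13, dx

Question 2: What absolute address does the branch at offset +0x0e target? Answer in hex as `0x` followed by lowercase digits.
0x254c

[0e] f4 97 → 0x97f4
  op=0x97f4>>11=0x12 ⇒ goto (J)
  imm@[10:0]=0x7f4 (s11→-12) ⇒ $-12
  target = base 0x2548 + off 0x0e + 2 + imm -12 = 0x254c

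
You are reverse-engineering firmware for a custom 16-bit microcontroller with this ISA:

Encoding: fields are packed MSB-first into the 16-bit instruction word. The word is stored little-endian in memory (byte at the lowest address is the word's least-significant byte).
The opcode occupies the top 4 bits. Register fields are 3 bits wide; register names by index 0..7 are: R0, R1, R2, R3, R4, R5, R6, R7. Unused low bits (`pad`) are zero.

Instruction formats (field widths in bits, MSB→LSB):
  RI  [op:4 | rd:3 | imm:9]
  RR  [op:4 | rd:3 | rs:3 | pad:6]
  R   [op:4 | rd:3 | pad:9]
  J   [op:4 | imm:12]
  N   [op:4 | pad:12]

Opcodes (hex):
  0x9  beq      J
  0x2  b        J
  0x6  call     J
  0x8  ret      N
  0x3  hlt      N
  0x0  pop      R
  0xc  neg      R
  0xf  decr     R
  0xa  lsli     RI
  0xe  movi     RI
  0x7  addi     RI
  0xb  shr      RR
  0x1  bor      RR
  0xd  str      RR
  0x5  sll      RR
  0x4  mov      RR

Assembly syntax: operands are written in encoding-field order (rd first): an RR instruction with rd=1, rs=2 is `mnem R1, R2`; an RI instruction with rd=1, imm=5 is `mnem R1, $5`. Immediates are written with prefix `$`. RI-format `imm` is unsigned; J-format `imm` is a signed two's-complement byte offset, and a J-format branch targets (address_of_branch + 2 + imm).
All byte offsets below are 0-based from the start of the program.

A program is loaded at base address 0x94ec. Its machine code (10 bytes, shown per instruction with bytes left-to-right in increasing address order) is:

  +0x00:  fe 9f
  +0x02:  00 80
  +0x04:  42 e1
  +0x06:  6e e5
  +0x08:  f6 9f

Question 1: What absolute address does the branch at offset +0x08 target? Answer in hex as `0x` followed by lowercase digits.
[08] f6 9f → 0x9ff6
  top 4b → 0x9 → beq [J]
  [11:0] imm=4086 (s12→-10) = $-10
  target = base 0x94ec + off 0x08 + 2 + imm -10 = 0x94ec

0x94ec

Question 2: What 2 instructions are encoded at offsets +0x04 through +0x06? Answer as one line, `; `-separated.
+0x04: 42 e1 ⇒ word 0xe142 (little)
  op=0xe142>>12=0xe ⇒ movi (RI)
  rd: (w>>9)&0x7=0x0 → R0
  imm: (w>>0)&0x1ff=0x142 → $322
+0x06: 6e e5 ⇒ word 0xe56e (little)
  op=0xe56e>>12=0xe ⇒ movi (RI)
  rd: (w>>9)&0x7=0x2 → R2
  imm: (w>>0)&0x1ff=0x16e → $366

movi R0, $322; movi R2, $366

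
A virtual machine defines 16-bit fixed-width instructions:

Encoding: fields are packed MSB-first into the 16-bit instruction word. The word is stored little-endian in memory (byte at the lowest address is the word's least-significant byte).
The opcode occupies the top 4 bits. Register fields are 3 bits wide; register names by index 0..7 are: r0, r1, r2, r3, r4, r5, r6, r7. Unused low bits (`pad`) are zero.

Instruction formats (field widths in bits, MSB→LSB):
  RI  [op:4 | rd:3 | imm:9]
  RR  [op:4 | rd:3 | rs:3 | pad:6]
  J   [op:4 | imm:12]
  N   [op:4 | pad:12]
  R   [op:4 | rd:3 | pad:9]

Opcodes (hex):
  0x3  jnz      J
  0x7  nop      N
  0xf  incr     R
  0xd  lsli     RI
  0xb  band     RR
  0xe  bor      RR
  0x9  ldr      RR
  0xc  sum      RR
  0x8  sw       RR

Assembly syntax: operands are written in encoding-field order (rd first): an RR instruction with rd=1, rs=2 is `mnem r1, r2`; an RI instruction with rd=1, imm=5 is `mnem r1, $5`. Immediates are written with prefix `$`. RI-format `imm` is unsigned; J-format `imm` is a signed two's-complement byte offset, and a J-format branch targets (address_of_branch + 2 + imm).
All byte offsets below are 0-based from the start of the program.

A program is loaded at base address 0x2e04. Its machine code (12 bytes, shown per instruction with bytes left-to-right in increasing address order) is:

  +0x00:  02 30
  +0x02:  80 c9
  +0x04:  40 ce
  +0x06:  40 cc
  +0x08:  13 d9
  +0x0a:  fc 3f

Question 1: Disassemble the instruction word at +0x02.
[02] 80 c9 → 0xc980
  opcode bits[15:12]=0xc: sum/RR
  rd@[11:9]=0x4 ⇒ r4
  rs@[8:6]=0x6 ⇒ r6

sum r4, r6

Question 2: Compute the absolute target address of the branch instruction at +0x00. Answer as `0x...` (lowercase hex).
@+00  little-endian(02 30) = 0x3002
  op=0x3002>>12=0x3 ⇒ jnz (J)
  imm: (w>>0)&0xfff=0x2 → $2
  target = base 0x2e04 + off 0x00 + 2 + imm 2 = 0x2e08

0x2e08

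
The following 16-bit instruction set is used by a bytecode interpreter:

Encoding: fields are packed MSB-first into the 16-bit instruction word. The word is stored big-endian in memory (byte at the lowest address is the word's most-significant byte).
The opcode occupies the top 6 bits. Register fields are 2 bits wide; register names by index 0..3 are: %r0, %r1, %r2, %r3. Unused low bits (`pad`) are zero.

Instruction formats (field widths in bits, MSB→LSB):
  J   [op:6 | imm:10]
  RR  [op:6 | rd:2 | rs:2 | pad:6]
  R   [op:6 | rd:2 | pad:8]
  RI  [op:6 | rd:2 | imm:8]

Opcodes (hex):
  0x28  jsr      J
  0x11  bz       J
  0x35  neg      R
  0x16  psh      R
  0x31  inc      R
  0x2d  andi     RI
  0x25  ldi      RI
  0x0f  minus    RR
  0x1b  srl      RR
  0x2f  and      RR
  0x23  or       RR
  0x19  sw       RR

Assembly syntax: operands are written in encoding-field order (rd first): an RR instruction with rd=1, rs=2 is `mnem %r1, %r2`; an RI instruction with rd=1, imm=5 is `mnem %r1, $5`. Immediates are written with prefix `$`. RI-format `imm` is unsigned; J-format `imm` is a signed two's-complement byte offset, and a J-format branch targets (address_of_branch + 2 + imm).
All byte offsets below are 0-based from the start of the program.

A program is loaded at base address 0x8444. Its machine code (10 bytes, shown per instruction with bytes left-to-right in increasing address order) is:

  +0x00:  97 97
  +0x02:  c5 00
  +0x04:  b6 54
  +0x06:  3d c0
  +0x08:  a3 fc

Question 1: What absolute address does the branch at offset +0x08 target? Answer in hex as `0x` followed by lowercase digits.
off 0x08: read a3 fc as big → 0xa3fc
  op=0xa3fc>>10=0x28 ⇒ jsr (J)
  [9:0] imm=1020 (s10→-4) = $-4
  target = base 0x8444 + off 0x08 + 2 + imm -4 = 0x844a

0x844a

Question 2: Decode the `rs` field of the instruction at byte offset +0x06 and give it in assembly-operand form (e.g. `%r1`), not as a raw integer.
off 0x06: read 3d c0 as big → 0x3dc0
  top 6b → 0xf → minus [RR]
  rd@[9:8]=0x1 ⇒ %r1
  rs@[7:6]=0x3 ⇒ %r3

%r3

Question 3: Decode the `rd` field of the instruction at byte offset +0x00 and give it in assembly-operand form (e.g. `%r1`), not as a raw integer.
[00] 97 97 → 0x9797
  op=0x9797>>10=0x25 ⇒ ldi (RI)
  rd@[9:8]=0x3 ⇒ %r3
  imm@[7:0]=0x97 ⇒ $151

%r3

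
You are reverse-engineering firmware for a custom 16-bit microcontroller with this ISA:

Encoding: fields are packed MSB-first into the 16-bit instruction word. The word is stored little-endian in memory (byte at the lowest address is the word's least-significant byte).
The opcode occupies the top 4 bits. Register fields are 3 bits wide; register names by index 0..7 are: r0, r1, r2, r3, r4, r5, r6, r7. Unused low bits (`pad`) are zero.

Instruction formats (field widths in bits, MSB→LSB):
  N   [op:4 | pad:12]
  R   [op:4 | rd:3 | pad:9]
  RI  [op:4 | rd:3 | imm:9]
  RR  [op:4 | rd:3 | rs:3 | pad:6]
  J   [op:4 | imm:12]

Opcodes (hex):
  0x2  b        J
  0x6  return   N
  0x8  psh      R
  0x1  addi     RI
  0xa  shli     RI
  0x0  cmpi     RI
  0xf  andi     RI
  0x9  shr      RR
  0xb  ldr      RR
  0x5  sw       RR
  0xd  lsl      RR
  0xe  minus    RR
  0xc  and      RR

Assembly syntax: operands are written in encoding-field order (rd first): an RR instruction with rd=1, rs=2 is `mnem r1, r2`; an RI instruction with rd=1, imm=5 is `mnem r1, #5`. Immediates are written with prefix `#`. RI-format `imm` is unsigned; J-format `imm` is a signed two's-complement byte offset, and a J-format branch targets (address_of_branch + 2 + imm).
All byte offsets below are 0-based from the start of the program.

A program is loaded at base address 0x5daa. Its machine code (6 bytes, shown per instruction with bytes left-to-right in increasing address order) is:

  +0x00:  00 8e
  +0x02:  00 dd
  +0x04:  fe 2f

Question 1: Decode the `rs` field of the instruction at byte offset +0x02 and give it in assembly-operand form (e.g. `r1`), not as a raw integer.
+0x02: 00 dd ⇒ word 0xdd00 (little)
  op=0xdd00>>12=0xd ⇒ lsl (RR)
  rd@[11:9]=0x6 ⇒ r6
  rs@[8:6]=0x4 ⇒ r4

r4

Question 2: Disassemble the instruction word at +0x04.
b #-2

+0x04: fe 2f ⇒ word 0x2ffe (little)
  opcode bits[15:12]=0x2: b/J
  imm@[11:0]=0xffe (s12→-2) ⇒ #-2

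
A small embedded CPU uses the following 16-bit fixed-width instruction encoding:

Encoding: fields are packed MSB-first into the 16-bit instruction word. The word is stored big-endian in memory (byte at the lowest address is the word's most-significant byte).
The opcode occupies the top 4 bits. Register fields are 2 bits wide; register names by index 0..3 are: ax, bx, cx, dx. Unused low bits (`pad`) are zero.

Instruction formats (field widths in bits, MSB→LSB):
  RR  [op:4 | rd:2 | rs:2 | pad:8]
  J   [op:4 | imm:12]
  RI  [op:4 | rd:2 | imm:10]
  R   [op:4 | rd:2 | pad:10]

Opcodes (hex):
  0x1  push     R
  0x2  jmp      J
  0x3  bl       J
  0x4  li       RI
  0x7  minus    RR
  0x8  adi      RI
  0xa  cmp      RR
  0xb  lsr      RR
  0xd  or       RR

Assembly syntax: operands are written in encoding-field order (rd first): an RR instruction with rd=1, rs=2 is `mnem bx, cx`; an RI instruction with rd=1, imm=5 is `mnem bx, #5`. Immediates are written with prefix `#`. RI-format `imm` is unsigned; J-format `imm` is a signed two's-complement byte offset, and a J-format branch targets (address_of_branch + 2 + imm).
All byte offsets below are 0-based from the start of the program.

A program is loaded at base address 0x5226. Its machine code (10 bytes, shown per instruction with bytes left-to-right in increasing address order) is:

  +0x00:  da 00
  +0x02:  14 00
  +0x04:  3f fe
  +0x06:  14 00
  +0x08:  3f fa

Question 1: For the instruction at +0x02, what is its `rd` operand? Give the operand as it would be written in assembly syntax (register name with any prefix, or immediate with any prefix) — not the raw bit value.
[02] 14 00 → 0x1400
  top 4b → 0x1 → push [R]
  rd@[11:10]=0x1 ⇒ bx

bx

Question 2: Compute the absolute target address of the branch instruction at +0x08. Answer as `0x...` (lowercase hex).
0x522a

+0x08: 3f fa ⇒ word 0x3ffa (big)
  opcode bits[15:12]=0x3: bl/J
  imm: (w>>0)&0xfff=0xffa (s12→-6) → #-6
  target = base 0x5226 + off 0x08 + 2 + imm -6 = 0x522a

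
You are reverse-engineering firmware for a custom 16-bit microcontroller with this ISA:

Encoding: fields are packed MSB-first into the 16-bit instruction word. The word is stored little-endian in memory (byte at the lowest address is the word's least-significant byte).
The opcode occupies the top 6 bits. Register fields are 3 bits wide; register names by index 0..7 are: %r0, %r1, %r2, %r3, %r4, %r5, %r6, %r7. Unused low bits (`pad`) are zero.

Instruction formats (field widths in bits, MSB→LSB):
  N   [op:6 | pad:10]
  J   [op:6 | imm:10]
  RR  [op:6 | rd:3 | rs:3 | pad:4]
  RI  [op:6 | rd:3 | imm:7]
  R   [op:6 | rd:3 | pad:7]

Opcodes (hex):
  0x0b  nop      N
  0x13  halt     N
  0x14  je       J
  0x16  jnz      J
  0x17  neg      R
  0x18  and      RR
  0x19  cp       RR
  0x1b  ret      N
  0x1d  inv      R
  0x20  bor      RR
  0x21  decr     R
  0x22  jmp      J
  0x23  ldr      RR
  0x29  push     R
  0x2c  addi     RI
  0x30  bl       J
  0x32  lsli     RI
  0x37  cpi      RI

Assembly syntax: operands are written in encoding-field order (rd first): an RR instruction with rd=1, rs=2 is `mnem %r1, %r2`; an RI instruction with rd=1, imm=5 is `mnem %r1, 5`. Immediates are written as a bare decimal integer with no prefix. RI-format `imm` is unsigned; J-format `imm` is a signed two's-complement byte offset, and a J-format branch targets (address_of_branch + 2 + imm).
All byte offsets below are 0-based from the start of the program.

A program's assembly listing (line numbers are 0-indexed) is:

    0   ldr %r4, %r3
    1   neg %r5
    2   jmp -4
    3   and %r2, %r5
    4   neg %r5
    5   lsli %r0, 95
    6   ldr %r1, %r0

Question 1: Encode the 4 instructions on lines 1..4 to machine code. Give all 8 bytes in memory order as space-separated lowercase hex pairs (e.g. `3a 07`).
1. neg fields op=0x17:6|rd=5:3|pad=0:7 → word 5e80h → 80 5e
2. jmp fields op=0x22:6|imm=-4:10 → word 8bfch → fc 8b
3. and fields op=0x18:6|rd=2:3|rs=5:3|pad=0:4 → word 6150h → 50 61
4. neg fields op=0x17:6|rd=5:3|pad=0:7 → word 5e80h → 80 5e

80 5e fc 8b 50 61 80 5e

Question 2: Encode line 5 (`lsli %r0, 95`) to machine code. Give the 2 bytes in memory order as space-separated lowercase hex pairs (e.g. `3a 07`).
line 5 (lsli): pack op=0x32:6|rd=0:3|imm=95:7 = 0xc85f; little→ 5f c8

5f c8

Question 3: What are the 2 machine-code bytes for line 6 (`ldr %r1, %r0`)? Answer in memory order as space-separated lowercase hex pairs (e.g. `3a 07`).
6. ldr fields op=0x23:6|rd=1:3|rs=0:3|pad=0:4 → word 8c80h → 80 8c

80 8c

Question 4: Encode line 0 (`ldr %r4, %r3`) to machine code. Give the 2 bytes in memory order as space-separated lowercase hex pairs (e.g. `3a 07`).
30 8e

line 0 (ldr): pack op=0x23:6|rd=4:3|rs=3:3|pad=0:4 = 0x8e30; little→ 30 8e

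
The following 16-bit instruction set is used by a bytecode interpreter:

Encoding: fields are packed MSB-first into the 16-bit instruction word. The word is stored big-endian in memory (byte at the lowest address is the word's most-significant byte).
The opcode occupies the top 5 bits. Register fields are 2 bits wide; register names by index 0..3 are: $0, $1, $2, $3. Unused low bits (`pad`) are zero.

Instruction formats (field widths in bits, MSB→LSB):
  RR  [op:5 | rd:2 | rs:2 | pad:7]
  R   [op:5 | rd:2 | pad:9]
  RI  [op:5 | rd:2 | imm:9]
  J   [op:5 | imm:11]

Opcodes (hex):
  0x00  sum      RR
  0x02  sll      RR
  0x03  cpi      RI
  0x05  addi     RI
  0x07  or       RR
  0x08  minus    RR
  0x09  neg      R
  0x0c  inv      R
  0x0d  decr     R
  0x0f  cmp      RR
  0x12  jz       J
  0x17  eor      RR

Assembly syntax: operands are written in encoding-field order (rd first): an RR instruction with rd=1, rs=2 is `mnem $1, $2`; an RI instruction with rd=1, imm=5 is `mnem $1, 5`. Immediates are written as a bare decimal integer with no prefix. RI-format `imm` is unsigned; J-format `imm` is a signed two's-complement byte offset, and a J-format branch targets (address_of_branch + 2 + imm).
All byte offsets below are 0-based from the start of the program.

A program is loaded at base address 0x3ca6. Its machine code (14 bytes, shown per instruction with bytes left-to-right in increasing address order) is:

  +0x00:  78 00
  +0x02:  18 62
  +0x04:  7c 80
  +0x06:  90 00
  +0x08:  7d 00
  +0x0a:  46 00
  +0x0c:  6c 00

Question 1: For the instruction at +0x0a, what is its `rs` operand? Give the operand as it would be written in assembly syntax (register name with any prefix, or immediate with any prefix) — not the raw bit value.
$0

@+0a  big-endian(46 00) = 0x4600
  opcode bits[15:11]=0x8: minus/RR
  [10:9] rd=3 = $3
  [8:7] rs=0 = $0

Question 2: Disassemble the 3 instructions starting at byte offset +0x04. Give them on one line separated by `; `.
cmp $2, $1; jz 0; cmp $2, $2

@+04  big-endian(7c 80) = 0x7c80
  top 5b → 0xf → cmp [RR]
  rd: (w>>9)&0x3=0x2 → $2
  rs: (w>>7)&0x3=0x1 → $1
@+06  big-endian(90 00) = 0x9000
  top 5b → 0x12 → jz [J]
  imm: (w>>0)&0x7ff=0x0 → 0
@+08  big-endian(7d 00) = 0x7d00
  top 5b → 0xf → cmp [RR]
  rd: (w>>9)&0x3=0x2 → $2
  rs: (w>>7)&0x3=0x2 → $2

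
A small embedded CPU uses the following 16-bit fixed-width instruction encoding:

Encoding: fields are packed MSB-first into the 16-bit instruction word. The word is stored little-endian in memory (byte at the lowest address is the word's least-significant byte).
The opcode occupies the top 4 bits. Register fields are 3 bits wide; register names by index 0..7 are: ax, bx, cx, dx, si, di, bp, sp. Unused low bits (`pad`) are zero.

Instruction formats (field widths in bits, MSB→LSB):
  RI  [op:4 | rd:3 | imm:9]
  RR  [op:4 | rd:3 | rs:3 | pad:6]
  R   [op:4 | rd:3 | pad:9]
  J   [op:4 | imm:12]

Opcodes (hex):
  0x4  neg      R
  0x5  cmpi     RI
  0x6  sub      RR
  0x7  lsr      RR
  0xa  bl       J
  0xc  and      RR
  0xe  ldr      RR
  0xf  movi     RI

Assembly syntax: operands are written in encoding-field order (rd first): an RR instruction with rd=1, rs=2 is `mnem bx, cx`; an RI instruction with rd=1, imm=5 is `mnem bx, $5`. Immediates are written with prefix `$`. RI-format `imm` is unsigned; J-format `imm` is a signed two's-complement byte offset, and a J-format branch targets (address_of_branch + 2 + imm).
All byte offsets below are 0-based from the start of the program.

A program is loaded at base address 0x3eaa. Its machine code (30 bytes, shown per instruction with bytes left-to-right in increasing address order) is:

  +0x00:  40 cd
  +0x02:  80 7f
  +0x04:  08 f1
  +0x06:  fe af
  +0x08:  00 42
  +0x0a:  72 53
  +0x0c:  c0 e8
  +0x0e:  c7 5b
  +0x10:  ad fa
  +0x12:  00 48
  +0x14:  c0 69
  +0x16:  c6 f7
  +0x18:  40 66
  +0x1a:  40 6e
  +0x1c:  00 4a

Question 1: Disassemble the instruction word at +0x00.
and bp, di

[00] 40 cd → 0xcd40
  top 4b → 0xc → and [RR]
  rd@[11:9]=0x6 ⇒ bp
  rs@[8:6]=0x5 ⇒ di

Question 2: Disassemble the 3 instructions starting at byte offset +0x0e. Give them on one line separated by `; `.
cmpi di, $455; movi di, $173; neg si

[0e] c7 5b → 0x5bc7
  op=0x5bc7>>12=0x5 ⇒ cmpi (RI)
  rd@[11:9]=0x5 ⇒ di
  imm@[8:0]=0x1c7 ⇒ $455
[10] ad fa → 0xfaad
  op=0xfaad>>12=0xf ⇒ movi (RI)
  rd@[11:9]=0x5 ⇒ di
  imm@[8:0]=0xad ⇒ $173
[12] 00 48 → 0x4800
  op=0x4800>>12=0x4 ⇒ neg (R)
  rd@[11:9]=0x4 ⇒ si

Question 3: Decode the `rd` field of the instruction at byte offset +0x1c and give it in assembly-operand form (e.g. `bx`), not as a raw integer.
di

+0x1c: 00 4a ⇒ word 0x4a00 (little)
  op=0x4a00>>12=0x4 ⇒ neg (R)
  [11:9] rd=5 = di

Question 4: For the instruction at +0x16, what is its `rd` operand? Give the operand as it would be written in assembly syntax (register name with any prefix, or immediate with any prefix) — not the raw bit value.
dx

@+16  little-endian(c6 f7) = 0xf7c6
  op=0xf7c6>>12=0xf ⇒ movi (RI)
  rd@[11:9]=0x3 ⇒ dx
  imm@[8:0]=0x1c6 ⇒ $454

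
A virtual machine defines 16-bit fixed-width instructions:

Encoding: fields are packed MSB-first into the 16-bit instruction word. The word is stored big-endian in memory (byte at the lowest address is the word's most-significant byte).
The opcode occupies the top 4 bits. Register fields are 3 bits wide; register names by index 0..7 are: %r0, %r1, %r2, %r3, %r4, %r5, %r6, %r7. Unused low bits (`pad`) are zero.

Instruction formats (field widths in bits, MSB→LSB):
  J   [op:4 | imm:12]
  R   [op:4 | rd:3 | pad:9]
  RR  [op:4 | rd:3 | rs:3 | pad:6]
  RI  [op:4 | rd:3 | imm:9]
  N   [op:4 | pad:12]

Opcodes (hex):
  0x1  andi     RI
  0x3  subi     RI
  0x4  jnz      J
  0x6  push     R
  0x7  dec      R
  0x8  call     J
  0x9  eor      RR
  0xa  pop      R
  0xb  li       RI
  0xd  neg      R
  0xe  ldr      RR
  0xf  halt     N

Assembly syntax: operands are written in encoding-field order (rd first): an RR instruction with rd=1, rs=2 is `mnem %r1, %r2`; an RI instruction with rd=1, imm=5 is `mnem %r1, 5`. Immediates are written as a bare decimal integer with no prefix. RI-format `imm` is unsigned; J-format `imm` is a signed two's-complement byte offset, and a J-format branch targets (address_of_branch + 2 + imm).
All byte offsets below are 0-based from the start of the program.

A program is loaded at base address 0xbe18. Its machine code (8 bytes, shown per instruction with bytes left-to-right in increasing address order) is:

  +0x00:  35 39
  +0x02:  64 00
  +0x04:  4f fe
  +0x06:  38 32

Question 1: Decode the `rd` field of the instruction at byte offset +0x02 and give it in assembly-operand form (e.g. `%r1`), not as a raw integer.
%r2

off 0x02: read 64 00 as big → 0x6400
  opcode bits[15:12]=0x6: push/R
  rd@[11:9]=0x2 ⇒ %r2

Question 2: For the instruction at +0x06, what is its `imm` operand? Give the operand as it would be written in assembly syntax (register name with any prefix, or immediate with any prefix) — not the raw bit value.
50

off 0x06: read 38 32 as big → 0x3832
  top 4b → 0x3 → subi [RI]
  rd@[11:9]=0x4 ⇒ %r4
  imm@[8:0]=0x32 ⇒ 50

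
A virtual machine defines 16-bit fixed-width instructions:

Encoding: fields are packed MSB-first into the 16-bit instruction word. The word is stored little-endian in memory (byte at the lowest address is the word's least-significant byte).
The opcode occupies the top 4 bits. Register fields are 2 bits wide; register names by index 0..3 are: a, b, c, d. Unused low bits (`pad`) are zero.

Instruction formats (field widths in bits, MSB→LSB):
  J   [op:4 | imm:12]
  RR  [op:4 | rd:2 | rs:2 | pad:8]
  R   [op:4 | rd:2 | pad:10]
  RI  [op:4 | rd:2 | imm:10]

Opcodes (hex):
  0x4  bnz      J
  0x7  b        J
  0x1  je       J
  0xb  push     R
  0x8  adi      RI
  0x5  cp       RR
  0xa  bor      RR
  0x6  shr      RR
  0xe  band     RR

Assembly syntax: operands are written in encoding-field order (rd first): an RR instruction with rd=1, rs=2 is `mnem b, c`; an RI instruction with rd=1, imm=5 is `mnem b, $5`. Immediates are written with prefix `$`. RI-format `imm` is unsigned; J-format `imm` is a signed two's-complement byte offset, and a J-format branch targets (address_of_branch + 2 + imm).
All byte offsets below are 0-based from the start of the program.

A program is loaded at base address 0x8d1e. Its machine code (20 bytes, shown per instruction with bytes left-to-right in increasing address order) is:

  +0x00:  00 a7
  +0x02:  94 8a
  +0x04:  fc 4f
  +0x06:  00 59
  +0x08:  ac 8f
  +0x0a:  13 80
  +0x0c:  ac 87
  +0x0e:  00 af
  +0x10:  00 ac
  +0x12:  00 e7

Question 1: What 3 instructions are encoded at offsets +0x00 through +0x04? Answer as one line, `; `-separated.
bor b, d; adi c, $660; bnz $-4

[00] 00 a7 → 0xa700
  op=0xa700>>12=0xa ⇒ bor (RR)
  rd@[11:10]=0x1 ⇒ b
  rs@[9:8]=0x3 ⇒ d
[02] 94 8a → 0x8a94
  op=0x8a94>>12=0x8 ⇒ adi (RI)
  rd@[11:10]=0x2 ⇒ c
  imm@[9:0]=0x294 ⇒ $660
[04] fc 4f → 0x4ffc
  op=0x4ffc>>12=0x4 ⇒ bnz (J)
  imm@[11:0]=0xffc (s12→-4) ⇒ $-4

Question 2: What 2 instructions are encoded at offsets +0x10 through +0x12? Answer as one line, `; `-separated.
bor d, a; band b, d

@+10  little-endian(00 ac) = 0xac00
  op=0xac00>>12=0xa ⇒ bor (RR)
  [11:10] rd=3 = d
  [9:8] rs=0 = a
@+12  little-endian(00 e7) = 0xe700
  op=0xe700>>12=0xe ⇒ band (RR)
  [11:10] rd=1 = b
  [9:8] rs=3 = d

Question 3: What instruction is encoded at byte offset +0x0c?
adi b, $940

[0c] ac 87 → 0x87ac
  opcode bits[15:12]=0x8: adi/RI
  rd: (w>>10)&0x3=0x1 → b
  imm: (w>>0)&0x3ff=0x3ac → $940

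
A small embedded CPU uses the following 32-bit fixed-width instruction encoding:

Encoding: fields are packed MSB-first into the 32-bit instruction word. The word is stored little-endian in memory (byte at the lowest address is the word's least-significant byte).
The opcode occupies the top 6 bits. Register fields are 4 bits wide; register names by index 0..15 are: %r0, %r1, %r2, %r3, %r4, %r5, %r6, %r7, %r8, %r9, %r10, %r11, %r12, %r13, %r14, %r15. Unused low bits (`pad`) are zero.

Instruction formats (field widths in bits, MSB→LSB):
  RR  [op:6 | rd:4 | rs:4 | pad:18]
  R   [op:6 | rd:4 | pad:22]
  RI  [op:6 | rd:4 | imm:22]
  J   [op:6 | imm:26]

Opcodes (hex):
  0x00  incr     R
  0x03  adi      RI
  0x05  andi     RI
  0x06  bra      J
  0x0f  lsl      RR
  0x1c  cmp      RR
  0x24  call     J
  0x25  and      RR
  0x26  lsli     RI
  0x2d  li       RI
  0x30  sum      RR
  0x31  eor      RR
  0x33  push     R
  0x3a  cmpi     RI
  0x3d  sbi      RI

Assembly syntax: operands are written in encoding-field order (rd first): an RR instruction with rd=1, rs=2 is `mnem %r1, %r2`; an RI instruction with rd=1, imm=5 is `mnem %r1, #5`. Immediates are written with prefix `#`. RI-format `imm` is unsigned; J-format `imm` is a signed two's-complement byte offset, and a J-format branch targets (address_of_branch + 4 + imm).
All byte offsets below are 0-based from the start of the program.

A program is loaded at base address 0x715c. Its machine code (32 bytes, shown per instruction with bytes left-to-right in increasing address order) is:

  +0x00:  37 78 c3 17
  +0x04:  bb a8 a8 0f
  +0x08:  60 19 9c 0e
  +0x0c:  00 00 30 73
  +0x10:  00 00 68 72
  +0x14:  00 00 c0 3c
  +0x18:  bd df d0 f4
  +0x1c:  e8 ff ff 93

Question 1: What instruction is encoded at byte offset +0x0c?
cmp %r12, %r12

off 0x0c: read 00 00 30 73 as little → 0x73300000
  op=0x73300000>>26=0x1c ⇒ cmp (RR)
  rd: (w>>22)&0xf=0xc → %r12
  rs: (w>>18)&0xf=0xc → %r12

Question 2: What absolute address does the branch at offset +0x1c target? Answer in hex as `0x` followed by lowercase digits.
0x7164

[1c] e8 ff ff 93 → 0x93ffffe8
  op=0x93ffffe8>>26=0x24 ⇒ call (J)
  [25:0] imm=67108840 (s26→-24) = #-24
  target = base 0x715c + off 0x1c + 4 + imm -24 = 0x7164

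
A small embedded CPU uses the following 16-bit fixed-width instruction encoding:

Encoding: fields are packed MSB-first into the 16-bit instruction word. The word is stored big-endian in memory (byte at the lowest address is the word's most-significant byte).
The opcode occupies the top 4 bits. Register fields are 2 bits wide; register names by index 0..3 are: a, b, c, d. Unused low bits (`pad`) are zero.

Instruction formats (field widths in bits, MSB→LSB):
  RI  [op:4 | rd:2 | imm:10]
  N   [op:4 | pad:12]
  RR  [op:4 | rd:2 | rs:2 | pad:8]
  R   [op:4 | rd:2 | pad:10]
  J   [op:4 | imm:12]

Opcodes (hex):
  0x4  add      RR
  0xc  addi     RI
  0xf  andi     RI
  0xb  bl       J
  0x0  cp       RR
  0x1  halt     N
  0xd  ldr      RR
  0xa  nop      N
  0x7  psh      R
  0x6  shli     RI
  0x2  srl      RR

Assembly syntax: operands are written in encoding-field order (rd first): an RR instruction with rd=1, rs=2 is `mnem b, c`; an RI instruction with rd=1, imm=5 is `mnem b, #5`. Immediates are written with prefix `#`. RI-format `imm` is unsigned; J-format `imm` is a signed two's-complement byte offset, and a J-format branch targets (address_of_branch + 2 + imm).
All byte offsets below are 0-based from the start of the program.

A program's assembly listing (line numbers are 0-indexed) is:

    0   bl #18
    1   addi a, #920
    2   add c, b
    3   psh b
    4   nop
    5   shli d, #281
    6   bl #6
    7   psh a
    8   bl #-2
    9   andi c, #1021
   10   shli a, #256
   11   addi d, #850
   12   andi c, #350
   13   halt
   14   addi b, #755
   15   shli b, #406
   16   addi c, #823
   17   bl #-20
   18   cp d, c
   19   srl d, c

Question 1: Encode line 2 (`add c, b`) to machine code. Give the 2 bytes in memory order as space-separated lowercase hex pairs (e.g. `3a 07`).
L2: add op=0x4:4|rd=2:2|rs=1:2|pad=0:8 ⇒ 0x4900 ⇒ big 49 00

49 00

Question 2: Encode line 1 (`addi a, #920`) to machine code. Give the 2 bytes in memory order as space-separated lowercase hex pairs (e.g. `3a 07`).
c3 98

1. addi fields op=0xc:4|rd=0:2|imm=920:10 → word c398h → c3 98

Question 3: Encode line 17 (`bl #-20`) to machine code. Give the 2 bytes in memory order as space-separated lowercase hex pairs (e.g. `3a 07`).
17. bl fields op=0xb:4|imm=-20:12 → word bfech → bf ec

bf ec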